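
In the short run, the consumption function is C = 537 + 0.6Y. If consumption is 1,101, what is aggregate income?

Y = 940

537 + 0.6Y = 1101
0.6Y = 564, so Y = 564/0.6 = 940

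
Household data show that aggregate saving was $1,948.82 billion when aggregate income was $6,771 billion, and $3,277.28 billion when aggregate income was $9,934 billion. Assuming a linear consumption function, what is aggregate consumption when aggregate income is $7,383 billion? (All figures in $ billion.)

MPS = ΔS/ΔY = (3277.28 − 1948.82)/(9934 − 6771) = 1328.46/3163 = 0.42
MPC = 1 − MPS = 0.58
Autonomous saving = 1948.82 − 0.42(6771) = -895, so a = 895
C = 895 + 0.58(7383) = 895 + 4282.14 = 5177.14

C = 5177.14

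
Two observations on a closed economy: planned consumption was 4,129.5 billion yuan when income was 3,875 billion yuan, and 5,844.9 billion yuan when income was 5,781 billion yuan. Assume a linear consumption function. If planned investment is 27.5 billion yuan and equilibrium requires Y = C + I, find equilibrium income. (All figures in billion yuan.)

MPC = (5844.9 − 4129.5)/(5781 − 3875) = 1715.4/1906 = 0.9
a = 4129.5 − 0.9(3875) = 642
Equilibrium: Y = 642 + 0.9Y + 27.5
0.1Y = 669.5, so Y = 669.5/0.1 = 6695

Y = 6695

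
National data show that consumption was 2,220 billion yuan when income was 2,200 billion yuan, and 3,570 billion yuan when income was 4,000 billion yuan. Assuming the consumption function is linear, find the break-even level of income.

MPC = (3570 − 2220)/(4000 − 2200) = 1350/1800 = 0.75
a = 2220 − 0.75(2200) = 2220 − 1650 = 570
Break-even: Y = a/(1−MPC) = 570/0.25 = 2280

Y = 2280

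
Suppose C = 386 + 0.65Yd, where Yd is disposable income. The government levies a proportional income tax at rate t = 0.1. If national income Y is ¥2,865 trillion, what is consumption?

C = 2062.025

Yd = (1 − 0.1)(2865) = 0.9(2865) = 2578.5
C = 386 + 0.65(2578.5) = 386 + 1676.025 = 2062.025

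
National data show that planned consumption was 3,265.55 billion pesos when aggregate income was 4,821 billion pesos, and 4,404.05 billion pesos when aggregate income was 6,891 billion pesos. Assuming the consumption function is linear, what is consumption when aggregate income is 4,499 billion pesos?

C = 3088.45

MPC = (4404.05 − 3265.55)/(6891 − 4821) = 1138.5/2070 = 0.55
a = 3265.55 − 0.55(4821) = 3265.55 − 2651.55 = 614
C = 614 + 0.55(4499) = 614 + 2474.45 = 3088.45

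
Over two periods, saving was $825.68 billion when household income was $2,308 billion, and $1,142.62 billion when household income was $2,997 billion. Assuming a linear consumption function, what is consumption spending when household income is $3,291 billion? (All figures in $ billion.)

MPS = ΔS/ΔY = (1142.62 − 825.68)/(2997 − 2308) = 316.94/689 = 0.46
MPC = 1 − MPS = 0.54
Autonomous saving = 825.68 − 0.46(2308) = -236, so a = 236
C = 236 + 0.54(3291) = 236 + 1777.14 = 2013.14

C = 2013.14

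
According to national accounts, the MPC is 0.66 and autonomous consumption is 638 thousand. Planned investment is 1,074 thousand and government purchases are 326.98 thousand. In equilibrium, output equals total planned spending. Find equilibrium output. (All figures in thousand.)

Y = 5997

Y = C + I + G = 638 + 0.66Y + 1074 + 326.98
Y − 0.66Y = 2038.98
0.34Y = 2038.98, so Y = 2038.98/0.34 = 5997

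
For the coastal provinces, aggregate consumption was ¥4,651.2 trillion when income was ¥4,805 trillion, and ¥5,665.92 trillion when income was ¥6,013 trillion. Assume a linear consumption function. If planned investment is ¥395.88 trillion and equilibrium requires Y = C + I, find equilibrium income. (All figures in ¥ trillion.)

MPC = (5665.92 − 4651.2)/(6013 − 4805) = 1014.72/1208 = 0.84
a = 4651.2 − 0.84(4805) = 615
Equilibrium: Y = 615 + 0.84Y + 395.88
0.16Y = 1010.88, so Y = 1010.88/0.16 = 6318

Y = 6318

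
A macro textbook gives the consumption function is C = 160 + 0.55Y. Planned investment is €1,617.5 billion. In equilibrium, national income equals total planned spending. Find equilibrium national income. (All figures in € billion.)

Y = C + I = 160 + 0.55Y + 1617.5
Y − 0.55Y = 1777.5
0.45Y = 1777.5, so Y = 1777.5/0.45 = 3950

Y = 3950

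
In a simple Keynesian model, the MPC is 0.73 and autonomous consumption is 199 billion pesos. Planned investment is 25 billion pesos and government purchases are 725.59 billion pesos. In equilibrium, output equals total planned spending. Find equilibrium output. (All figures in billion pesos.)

Y = C + I + G = 199 + 0.73Y + 25 + 725.59
Y − 0.73Y = 949.59
0.27Y = 949.59, so Y = 949.59/0.27 = 3517

Y = 3517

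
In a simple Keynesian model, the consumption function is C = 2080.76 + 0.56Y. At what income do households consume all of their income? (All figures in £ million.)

Y = 4729

At break-even, C = Y: 2080.76 + 0.56Y = Y
0.44Y = 2080.76, so Y = 2080.76/0.44 = 4729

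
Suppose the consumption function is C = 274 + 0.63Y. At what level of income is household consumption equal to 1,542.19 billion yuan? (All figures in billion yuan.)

274 + 0.63Y = 1542.19
0.63Y = 1268.19, so Y = 1268.19/0.63 = 2013

Y = 2013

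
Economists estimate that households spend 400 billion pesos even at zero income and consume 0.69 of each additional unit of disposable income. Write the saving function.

S = Y − C = Y − (400 + 0.69Y) = -400 + (1 − 0.69)Y

S = -400 + 0.31Y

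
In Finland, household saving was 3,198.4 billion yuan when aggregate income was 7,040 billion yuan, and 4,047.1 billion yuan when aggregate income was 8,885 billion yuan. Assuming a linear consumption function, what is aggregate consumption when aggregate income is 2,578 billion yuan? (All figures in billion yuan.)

MPS = ΔS/ΔY = (4047.1 − 3198.4)/(8885 − 7040) = 848.7/1845 = 0.46
MPC = 1 − MPS = 0.54
Autonomous saving = 3198.4 − 0.46(7040) = -40, so a = 40
C = 40 + 0.54(2578) = 40 + 1392.12 = 1432.12

C = 1432.12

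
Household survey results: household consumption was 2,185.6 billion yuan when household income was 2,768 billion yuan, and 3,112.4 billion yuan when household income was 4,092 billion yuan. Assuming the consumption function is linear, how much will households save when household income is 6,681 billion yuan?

MPC = (3112.4 − 2185.6)/(4092 − 2768) = 926.8/1324 = 0.7
a = 2185.6 − 0.7(2768) = 2185.6 − 1937.6 = 248
C = 248 + 0.7(6681) = 4924.7
S = 6681 − 4924.7 = 1756.3

S = 1756.3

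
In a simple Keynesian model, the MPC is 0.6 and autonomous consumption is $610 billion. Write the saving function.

S = Y − C = Y − (610 + 0.6Y) = -610 + (1 − 0.6)Y

S = -610 + 0.4Y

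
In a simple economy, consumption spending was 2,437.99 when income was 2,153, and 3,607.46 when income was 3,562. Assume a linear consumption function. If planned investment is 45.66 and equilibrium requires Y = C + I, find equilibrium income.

Y = 4098

MPC = (3607.46 − 2437.99)/(3562 − 2153) = 1169.47/1409 = 0.83
a = 2437.99 − 0.83(2153) = 651
Equilibrium: Y = 651 + 0.83Y + 45.66
0.17Y = 696.66, so Y = 696.66/0.17 = 4098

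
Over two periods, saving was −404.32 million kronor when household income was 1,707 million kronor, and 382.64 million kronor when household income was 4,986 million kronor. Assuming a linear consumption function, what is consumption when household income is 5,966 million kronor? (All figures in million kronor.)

MPS = ΔS/ΔY = (382.64 − (-404.32))/(4986 − 1707) = 786.96/3279 = 0.24
MPC = 1 − MPS = 0.76
Autonomous saving = -404.32 − 0.24(1707) = -814, so a = 814
C = 814 + 0.76(5966) = 814 + 4534.16 = 5348.16

C = 5348.16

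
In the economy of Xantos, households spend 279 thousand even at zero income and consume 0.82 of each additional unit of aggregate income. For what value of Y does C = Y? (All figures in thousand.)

Y = 1550

At break-even, C = Y: 279 + 0.82Y = Y
0.18Y = 279, so Y = 279/0.18 = 1550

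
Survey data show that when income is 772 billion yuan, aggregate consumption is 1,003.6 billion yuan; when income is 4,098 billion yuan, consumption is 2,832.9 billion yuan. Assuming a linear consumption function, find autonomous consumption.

MPC = ΔC/ΔY = (2832.9 − 1003.6)/(4098 − 772) = 1829.3/3326 = 0.55
a = C − MPC·Y = 1003.6 − 0.55(772) = 1003.6 − 424.6 = 579

a = 579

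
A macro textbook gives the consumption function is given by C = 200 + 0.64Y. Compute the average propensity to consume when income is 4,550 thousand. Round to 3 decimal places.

APC = 0.684

C = 200 + 0.64(4550) = 3112
APC = C/Y = 3112/4550 = 0.684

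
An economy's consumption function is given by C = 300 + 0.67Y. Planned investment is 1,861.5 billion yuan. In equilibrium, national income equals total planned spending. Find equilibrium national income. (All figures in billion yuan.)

Y = C + I = 300 + 0.67Y + 1861.5
Y − 0.67Y = 2161.5
0.33Y = 2161.5, so Y = 2161.5/0.33 = 6550

Y = 6550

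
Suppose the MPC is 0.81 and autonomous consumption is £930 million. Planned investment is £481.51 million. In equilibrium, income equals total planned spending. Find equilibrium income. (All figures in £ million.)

Y = C + I = 930 + 0.81Y + 481.51
Y − 0.81Y = 1411.51
0.19Y = 1411.51, so Y = 1411.51/0.19 = 7429

Y = 7429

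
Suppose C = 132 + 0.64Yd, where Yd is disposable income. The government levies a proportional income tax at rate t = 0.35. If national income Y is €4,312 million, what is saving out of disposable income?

Yd = (1 − 0.35)(4312) = 0.65(4312) = 2802.8
C = 132 + 0.64(2802.8) = 132 + 1793.792 = 1925.792
S = Yd − C = 2802.8 − 1925.792 = 877.008

S = 877.008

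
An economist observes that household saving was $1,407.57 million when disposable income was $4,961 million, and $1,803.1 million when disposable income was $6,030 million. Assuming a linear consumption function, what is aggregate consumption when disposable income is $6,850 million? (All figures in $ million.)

MPS = ΔS/ΔY = (1803.1 − 1407.57)/(6030 − 4961) = 395.53/1069 = 0.37
MPC = 1 − MPS = 0.63
Autonomous saving = 1407.57 − 0.37(4961) = -428, so a = 428
C = 428 + 0.63(6850) = 428 + 4315.5 = 4743.5

C = 4743.5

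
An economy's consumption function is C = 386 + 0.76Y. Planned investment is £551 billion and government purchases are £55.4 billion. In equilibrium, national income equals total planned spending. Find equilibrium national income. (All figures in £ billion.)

Y = C + I + G = 386 + 0.76Y + 551 + 55.4
Y − 0.76Y = 992.4
0.24Y = 992.4, so Y = 992.4/0.24 = 4135

Y = 4135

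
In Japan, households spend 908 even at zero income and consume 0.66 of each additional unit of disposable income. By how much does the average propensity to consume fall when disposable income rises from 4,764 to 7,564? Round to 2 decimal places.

At Y = 4764: C = 908 + 0.66(4764) = 4052.24, APC = 4052.24/4764 = 0.851
At Y = 7564: C = 5900.24, APC = 5900.24/7564 = 0.780
Fall in APC = 0.851 − 0.780 = 0.071 ≈ 0.07

ΔAPC = 0.07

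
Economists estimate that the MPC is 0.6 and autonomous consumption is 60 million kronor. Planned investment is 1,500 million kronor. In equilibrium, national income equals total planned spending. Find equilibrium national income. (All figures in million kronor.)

Y = C + I = 60 + 0.6Y + 1500
Y − 0.6Y = 1560
0.4Y = 1560, so Y = 1560/0.4 = 3900

Y = 3900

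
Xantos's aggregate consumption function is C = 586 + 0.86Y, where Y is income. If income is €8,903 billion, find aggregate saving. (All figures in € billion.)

C = 586 + 0.86(8903) = 586 + 7656.58 = 8242.58
S = Y − C = 8903 − 8242.58 = 660.42

S = 660.42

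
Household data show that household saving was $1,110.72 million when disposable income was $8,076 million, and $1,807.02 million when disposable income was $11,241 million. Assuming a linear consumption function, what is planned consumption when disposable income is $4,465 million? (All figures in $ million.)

MPS = ΔS/ΔY = (1807.02 − 1110.72)/(11241 − 8076) = 696.3/3165 = 0.22
MPC = 1 − MPS = 0.78
Autonomous saving = 1110.72 − 0.22(8076) = -666, so a = 666
C = 666 + 0.78(4465) = 666 + 3482.7 = 4148.7

C = 4148.7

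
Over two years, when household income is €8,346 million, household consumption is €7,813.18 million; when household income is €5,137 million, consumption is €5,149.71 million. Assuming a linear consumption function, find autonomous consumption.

MPC = ΔC/ΔY = (7813.18 − 5149.71)/(8346 − 5137) = 2663.47/3209 = 0.83
a = C − MPC·Y = 5149.71 − 0.83(5137) = 5149.71 − 4263.71 = 886

a = 886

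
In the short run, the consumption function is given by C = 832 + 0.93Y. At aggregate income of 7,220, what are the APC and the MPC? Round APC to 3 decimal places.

APC = 1.045; MPC = 0.93

MPC = 0.93 (the slope of the consumption function)
C = 832 + 0.93(7220) = 7546.6, so APC = 7546.6/7220 = 1.045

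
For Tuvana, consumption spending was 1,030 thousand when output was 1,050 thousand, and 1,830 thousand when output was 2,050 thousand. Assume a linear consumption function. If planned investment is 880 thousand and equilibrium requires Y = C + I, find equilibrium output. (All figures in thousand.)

MPC = (1830 − 1030)/(2050 − 1050) = 800/1000 = 0.8
a = 1030 − 0.8(1050) = 190
Equilibrium: Y = 190 + 0.8Y + 880
0.2Y = 1070, so Y = 1070/0.2 = 5350

Y = 5350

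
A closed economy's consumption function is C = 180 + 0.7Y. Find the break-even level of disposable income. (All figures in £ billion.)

Y = 600

At break-even, C = Y: 180 + 0.7Y = Y
0.3Y = 180, so Y = 180/0.3 = 600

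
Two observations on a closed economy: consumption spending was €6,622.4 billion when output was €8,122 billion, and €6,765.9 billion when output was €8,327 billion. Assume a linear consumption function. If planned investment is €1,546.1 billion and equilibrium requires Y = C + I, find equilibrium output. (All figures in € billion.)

MPC = (6765.9 − 6622.4)/(8327 − 8122) = 143.5/205 = 0.7
a = 6622.4 − 0.7(8122) = 937
Equilibrium: Y = 937 + 0.7Y + 1546.1
0.3Y = 2483.1, so Y = 2483.1/0.3 = 8277

Y = 8277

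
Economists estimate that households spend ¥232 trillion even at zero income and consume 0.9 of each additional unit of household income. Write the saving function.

S = Y − C = Y − (232 + 0.9Y) = -232 + (1 − 0.9)Y

S = -232 + 0.1Y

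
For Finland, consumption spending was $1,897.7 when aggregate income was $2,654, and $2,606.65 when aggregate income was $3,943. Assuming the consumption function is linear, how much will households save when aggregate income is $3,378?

MPC = (2606.65 − 1897.7)/(3943 − 2654) = 708.95/1289 = 0.55
a = 1897.7 − 0.55(2654) = 1897.7 − 1459.7 = 438
C = 438 + 0.55(3378) = 2295.9
S = 3378 − 2295.9 = 1082.1

S = 1082.1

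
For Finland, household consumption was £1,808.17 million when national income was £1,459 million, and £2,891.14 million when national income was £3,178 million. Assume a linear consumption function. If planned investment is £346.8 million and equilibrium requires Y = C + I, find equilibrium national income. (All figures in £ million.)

MPC = (2891.14 − 1808.17)/(3178 − 1459) = 1082.97/1719 = 0.63
a = 1808.17 − 0.63(1459) = 889
Equilibrium: Y = 889 + 0.63Y + 346.8
0.37Y = 1235.8, so Y = 1235.8/0.37 = 3340

Y = 3340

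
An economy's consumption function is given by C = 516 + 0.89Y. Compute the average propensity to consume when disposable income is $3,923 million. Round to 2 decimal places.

C = 516 + 0.89(3923) = 4007.47
APC = C/Y = 4007.47/3923 = 1.02

APC = 1.02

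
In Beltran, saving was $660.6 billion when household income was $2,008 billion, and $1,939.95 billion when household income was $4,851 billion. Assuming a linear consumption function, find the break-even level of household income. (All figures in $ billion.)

MPS = ΔS/ΔY = (1939.95 − 660.6)/(4851 − 2008) = 1279.35/2843 = 0.45
MPC = 1 − MPS = 0.55
From S(2008) = 660.6: −a + 0.45(2008) = 660.6, so a = 903.6 − 660.6 = 243
Break-even (S = 0): Y = a/MPS = 243/0.45 = 540

Y = 540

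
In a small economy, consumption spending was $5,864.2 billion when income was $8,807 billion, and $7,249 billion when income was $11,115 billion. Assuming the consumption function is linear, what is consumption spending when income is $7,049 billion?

C = 4809.4

MPC = (7249 − 5864.2)/(11115 − 8807) = 1384.8/2308 = 0.6
a = 5864.2 − 0.6(8807) = 5864.2 − 5284.2 = 580
C = 580 + 0.6(7049) = 580 + 4229.4 = 4809.4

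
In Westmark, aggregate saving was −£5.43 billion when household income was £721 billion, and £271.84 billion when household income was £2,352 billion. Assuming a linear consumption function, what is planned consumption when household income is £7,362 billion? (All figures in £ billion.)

MPS = ΔS/ΔY = (271.84 − (-5.43))/(2352 − 721) = 277.27/1631 = 0.17
MPC = 1 − MPS = 0.83
Autonomous saving = -5.43 − 0.17(721) = -128, so a = 128
C = 128 + 0.83(7362) = 128 + 6110.46 = 6238.46

C = 6238.46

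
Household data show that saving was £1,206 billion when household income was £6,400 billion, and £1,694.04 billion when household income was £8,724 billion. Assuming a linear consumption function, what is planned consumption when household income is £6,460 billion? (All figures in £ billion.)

C = 5241.4

MPS = ΔS/ΔY = (1694.04 − 1206)/(8724 − 6400) = 488.04/2324 = 0.21
MPC = 1 − MPS = 0.79
Autonomous saving = 1206 − 0.21(6400) = -138, so a = 138
C = 138 + 0.79(6460) = 138 + 5103.4 = 5241.4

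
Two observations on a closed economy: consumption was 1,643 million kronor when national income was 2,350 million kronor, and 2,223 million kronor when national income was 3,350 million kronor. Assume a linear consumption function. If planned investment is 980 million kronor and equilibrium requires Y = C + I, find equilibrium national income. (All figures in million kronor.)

MPC = (2223 − 1643)/(3350 − 2350) = 580/1000 = 0.58
a = 1643 − 0.58(2350) = 280
Equilibrium: Y = 280 + 0.58Y + 980
0.42Y = 1260, so Y = 1260/0.42 = 3000

Y = 3000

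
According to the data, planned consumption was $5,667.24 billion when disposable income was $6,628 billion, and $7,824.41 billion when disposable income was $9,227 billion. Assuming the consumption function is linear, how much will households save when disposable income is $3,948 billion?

MPC = (7824.41 − 5667.24)/(9227 − 6628) = 2157.17/2599 = 0.83
a = 5667.24 − 0.83(6628) = 5667.24 − 5501.24 = 166
C = 166 + 0.83(3948) = 3442.84
S = 3948 − 3442.84 = 505.16

S = 505.16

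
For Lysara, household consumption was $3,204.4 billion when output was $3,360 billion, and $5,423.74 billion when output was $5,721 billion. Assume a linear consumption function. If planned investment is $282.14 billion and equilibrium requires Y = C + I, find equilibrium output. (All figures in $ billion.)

MPC = (5423.74 − 3204.4)/(5721 − 3360) = 2219.34/2361 = 0.94
a = 3204.4 − 0.94(3360) = 46
Equilibrium: Y = 46 + 0.94Y + 282.14
0.06Y = 328.14, so Y = 328.14/0.06 = 5469

Y = 5469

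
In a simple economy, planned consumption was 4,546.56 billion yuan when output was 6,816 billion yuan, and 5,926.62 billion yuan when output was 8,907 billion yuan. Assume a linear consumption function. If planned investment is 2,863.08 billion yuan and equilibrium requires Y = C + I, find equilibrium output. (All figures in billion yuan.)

Y = 8562

MPC = (5926.62 − 4546.56)/(8907 − 6816) = 1380.06/2091 = 0.66
a = 4546.56 − 0.66(6816) = 48
Equilibrium: Y = 48 + 0.66Y + 2863.08
0.34Y = 2911.08, so Y = 2911.08/0.34 = 8562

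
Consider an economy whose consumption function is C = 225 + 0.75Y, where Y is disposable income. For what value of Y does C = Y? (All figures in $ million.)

At break-even, C = Y: 225 + 0.75Y = Y
0.25Y = 225, so Y = 225/0.25 = 900

Y = 900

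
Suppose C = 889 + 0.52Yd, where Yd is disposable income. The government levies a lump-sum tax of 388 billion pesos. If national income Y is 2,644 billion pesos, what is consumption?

Yd = Y − T = 2644 − 388 = 2256
C = 889 + 0.52(2256) = 889 + 1173.12 = 2062.12

C = 2062.12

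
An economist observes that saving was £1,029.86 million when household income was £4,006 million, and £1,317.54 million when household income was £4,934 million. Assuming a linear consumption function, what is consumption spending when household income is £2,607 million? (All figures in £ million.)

MPS = ΔS/ΔY = (1317.54 − 1029.86)/(4934 − 4006) = 287.68/928 = 0.31
MPC = 1 − MPS = 0.69
Autonomous saving = 1029.86 − 0.31(4006) = -212, so a = 212
C = 212 + 0.69(2607) = 212 + 1798.83 = 2010.83

C = 2010.83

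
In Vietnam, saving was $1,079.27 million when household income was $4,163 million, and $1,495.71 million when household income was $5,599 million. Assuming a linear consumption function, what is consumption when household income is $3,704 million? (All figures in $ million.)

MPS = ΔS/ΔY = (1495.71 − 1079.27)/(5599 − 4163) = 416.44/1436 = 0.29
MPC = 1 − MPS = 0.71
Autonomous saving = 1079.27 − 0.29(4163) = -128, so a = 128
C = 128 + 0.71(3704) = 128 + 2629.84 = 2757.84

C = 2757.84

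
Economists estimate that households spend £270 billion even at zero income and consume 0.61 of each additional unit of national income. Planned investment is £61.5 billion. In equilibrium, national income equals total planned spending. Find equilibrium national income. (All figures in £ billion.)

Y = C + I = 270 + 0.61Y + 61.5
Y − 0.61Y = 331.5
0.39Y = 331.5, so Y = 331.5/0.39 = 850

Y = 850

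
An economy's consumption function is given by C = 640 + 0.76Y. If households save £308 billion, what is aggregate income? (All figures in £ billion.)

Y = 3950

S = Y − C = -640 + 0.24Y
-640 + 0.24Y = 308, so 0.24Y = 948 and Y = 3950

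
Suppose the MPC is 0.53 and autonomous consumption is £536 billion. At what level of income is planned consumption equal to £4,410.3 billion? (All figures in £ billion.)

Y = 7310

536 + 0.53Y = 4410.3
0.53Y = 3874.3, so Y = 3874.3/0.53 = 7310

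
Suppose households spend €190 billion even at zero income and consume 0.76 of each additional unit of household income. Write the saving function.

S = Y − C = Y − (190 + 0.76Y) = -190 + (1 − 0.76)Y

S = -190 + 0.24Y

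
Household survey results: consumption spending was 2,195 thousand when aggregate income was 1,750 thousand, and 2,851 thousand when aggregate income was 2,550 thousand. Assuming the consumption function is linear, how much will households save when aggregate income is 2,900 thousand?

S = -238

MPC = (2851 − 2195)/(2550 − 1750) = 656/800 = 0.82
a = 2195 − 0.82(1750) = 2195 − 1435 = 760
C = 760 + 0.82(2900) = 3138
S = 2900 − 3138 = -238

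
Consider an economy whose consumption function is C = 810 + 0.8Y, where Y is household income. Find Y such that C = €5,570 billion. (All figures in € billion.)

Y = 5950

810 + 0.8Y = 5570
0.8Y = 4760, so Y = 4760/0.8 = 5950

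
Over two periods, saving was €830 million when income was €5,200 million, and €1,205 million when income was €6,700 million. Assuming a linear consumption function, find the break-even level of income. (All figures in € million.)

MPS = ΔS/ΔY = (1205 − 830)/(6700 − 5200) = 375/1500 = 0.25
MPC = 1 − MPS = 0.75
From S(5200) = 830: −a + 0.25(5200) = 830, so a = 1300 − 830 = 470
Break-even (S = 0): Y = a/MPS = 470/0.25 = 1880

Y = 1880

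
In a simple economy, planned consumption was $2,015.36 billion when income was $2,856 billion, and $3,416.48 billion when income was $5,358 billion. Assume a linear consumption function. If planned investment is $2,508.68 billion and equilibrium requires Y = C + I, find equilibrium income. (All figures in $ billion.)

Y = 6647

MPC = (3416.48 − 2015.36)/(5358 − 2856) = 1401.12/2502 = 0.56
a = 2015.36 − 0.56(2856) = 416
Equilibrium: Y = 416 + 0.56Y + 2508.68
0.44Y = 2924.68, so Y = 2924.68/0.44 = 6647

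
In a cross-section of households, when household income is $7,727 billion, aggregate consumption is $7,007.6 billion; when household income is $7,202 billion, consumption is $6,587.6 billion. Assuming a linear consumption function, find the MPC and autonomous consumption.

MPC = 0.8; a = 826

MPC = ΔC/ΔY = (7007.6 − 6587.6)/(7727 − 7202) = 420/525 = 0.8
a = C − MPC·Y = 6587.6 − 0.8(7202) = 6587.6 − 5761.6 = 826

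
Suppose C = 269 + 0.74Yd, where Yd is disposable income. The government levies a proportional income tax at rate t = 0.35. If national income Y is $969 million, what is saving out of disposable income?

S = -105.239

Yd = (1 − 0.35)(969) = 0.65(969) = 629.85
C = 269 + 0.74(629.85) = 269 + 466.089 = 735.089
S = Yd − C = 629.85 − 735.089 = -105.239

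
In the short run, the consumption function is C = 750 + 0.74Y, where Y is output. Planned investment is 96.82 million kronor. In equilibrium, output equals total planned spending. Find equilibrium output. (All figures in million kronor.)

Y = 3257

Y = C + I = 750 + 0.74Y + 96.82
Y − 0.74Y = 846.82
0.26Y = 846.82, so Y = 846.82/0.26 = 3257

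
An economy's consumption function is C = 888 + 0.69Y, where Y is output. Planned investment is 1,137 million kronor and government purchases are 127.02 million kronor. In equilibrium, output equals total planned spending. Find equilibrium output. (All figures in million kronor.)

Y = C + I + G = 888 + 0.69Y + 1137 + 127.02
Y − 0.69Y = 2152.02
0.31Y = 2152.02, so Y = 2152.02/0.31 = 6942

Y = 6942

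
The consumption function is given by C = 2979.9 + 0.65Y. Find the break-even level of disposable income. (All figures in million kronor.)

Y = 8514

At break-even, C = Y: 2979.9 + 0.65Y = Y
0.35Y = 2979.9, so Y = 2979.9/0.35 = 8514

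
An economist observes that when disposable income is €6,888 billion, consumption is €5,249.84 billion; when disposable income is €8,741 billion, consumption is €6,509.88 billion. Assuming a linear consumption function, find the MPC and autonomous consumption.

MPC = 0.68; a = 566

MPC = ΔC/ΔY = (6509.88 − 5249.84)/(8741 − 6888) = 1260.04/1853 = 0.68
a = C − MPC·Y = 5249.84 − 0.68(6888) = 5249.84 − 4683.84 = 566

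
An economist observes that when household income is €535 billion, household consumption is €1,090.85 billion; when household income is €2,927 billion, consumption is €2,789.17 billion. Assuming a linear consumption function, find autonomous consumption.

a = 711

MPC = ΔC/ΔY = (2789.17 − 1090.85)/(2927 − 535) = 1698.32/2392 = 0.71
a = C − MPC·Y = 1090.85 − 0.71(535) = 1090.85 − 379.85 = 711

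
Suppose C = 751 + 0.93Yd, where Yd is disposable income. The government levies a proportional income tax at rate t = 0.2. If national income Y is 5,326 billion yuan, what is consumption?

Yd = (1 − 0.2)(5326) = 0.8(5326) = 4260.8
C = 751 + 0.93(4260.8) = 751 + 3962.544 = 4713.544

C = 4713.544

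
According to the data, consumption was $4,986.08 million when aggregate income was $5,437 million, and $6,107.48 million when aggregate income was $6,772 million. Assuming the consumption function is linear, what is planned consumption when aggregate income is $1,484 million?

C = 1665.56

MPC = (6107.48 − 4986.08)/(6772 − 5437) = 1121.4/1335 = 0.84
a = 4986.08 − 0.84(5437) = 4986.08 − 4567.08 = 419
C = 419 + 0.84(1484) = 419 + 1246.56 = 1665.56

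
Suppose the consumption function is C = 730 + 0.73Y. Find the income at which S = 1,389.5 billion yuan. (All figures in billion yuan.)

S = Y − C = -730 + 0.27Y
-730 + 0.27Y = 1389.5, so 0.27Y = 2119.5 and Y = 7850

Y = 7850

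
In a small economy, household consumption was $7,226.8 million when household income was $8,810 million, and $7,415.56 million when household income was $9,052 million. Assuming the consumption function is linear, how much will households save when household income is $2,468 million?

MPC = (7415.56 − 7226.8)/(9052 − 8810) = 188.76/242 = 0.78
a = 7226.8 − 0.78(8810) = 7226.8 − 6871.8 = 355
C = 355 + 0.78(2468) = 2280.04
S = 2468 − 2280.04 = 187.96

S = 187.96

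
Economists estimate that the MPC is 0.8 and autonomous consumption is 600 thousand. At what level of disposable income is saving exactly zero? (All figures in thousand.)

At break-even, C = Y: 600 + 0.8Y = Y
0.2Y = 600, so Y = 600/0.2 = 3000

Y = 3000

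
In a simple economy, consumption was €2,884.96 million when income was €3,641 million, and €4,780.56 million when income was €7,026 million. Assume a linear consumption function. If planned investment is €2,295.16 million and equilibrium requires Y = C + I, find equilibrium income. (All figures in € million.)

Y = 7139

MPC = (4780.56 − 2884.96)/(7026 − 3641) = 1895.6/3385 = 0.56
a = 2884.96 − 0.56(3641) = 846
Equilibrium: Y = 846 + 0.56Y + 2295.16
0.44Y = 3141.16, so Y = 3141.16/0.44 = 7139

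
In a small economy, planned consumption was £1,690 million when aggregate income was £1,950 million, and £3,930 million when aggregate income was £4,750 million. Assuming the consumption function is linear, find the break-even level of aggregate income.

MPC = (3930 − 1690)/(4750 − 1950) = 2240/2800 = 0.8
a = 1690 − 0.8(1950) = 1690 − 1560 = 130
Break-even: Y = a/(1−MPC) = 130/0.2 = 650

Y = 650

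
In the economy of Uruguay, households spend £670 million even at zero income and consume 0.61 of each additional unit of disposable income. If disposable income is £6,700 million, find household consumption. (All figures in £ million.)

C = 4757

C = 670 + 0.61(6700) = 670 + 4087 = 4757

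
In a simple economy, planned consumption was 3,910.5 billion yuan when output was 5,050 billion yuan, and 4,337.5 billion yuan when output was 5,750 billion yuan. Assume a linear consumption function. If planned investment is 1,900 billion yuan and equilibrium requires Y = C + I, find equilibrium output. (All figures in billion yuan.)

Y = 7000

MPC = (4337.5 − 3910.5)/(5750 − 5050) = 427/700 = 0.61
a = 3910.5 − 0.61(5050) = 830
Equilibrium: Y = 830 + 0.61Y + 1900
0.39Y = 2730, so Y = 2730/0.39 = 7000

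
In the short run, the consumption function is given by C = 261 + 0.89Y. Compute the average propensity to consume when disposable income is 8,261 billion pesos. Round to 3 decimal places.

APC = 0.922

C = 261 + 0.89(8261) = 7613.29
APC = C/Y = 7613.29/8261 = 0.922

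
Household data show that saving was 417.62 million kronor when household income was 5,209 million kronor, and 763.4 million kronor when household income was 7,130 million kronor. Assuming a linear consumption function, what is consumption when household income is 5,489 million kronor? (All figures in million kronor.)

C = 5020.98

MPS = ΔS/ΔY = (763.4 − 417.62)/(7130 − 5209) = 345.78/1921 = 0.18
MPC = 1 − MPS = 0.82
Autonomous saving = 417.62 − 0.18(5209) = -520, so a = 520
C = 520 + 0.82(5489) = 520 + 4500.98 = 5020.98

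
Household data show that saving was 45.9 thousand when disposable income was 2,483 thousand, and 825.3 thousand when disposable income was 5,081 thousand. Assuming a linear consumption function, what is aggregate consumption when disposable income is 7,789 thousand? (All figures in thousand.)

MPS = ΔS/ΔY = (825.3 − 45.9)/(5081 − 2483) = 779.4/2598 = 0.3
MPC = 1 − MPS = 0.7
Autonomous saving = 45.9 − 0.3(2483) = -699, so a = 699
C = 699 + 0.7(7789) = 699 + 5452.3 = 6151.3

C = 6151.3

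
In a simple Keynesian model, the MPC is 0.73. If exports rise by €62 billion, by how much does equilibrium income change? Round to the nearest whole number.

ΔY ≈ 230

The multiplier is 1/(1 − MPC) = 1/0.27.
ΔY = 62/0.27 = 229.63 ≈ 230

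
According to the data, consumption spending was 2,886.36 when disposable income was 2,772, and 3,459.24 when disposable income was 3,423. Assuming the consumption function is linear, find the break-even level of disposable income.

MPC = (3459.24 − 2886.36)/(3423 − 2772) = 572.88/651 = 0.88
a = 2886.36 − 0.88(2772) = 2886.36 − 2439.36 = 447
Break-even: Y = a/(1−MPC) = 447/0.12 = 3725

Y = 3725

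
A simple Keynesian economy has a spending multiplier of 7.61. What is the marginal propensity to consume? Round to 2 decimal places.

k = 1/(1 − MPC), so 1 − MPC = 1/k = 1/7.61 = 0.1314
MPC = 1 − 0.1314 = 0.87

MPC = 0.87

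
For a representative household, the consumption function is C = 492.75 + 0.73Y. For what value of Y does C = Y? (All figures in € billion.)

Y = 1825

At break-even, C = Y: 492.75 + 0.73Y = Y
0.27Y = 492.75, so Y = 492.75/0.27 = 1825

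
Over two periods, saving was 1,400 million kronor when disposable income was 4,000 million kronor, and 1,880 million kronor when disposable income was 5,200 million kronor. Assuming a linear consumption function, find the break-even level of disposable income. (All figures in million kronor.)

MPS = ΔS/ΔY = (1880 − 1400)/(5200 − 4000) = 480/1200 = 0.4
MPC = 1 − MPS = 0.6
From S(4000) = 1400: −a + 0.4(4000) = 1400, so a = 1600 − 1400 = 200
Break-even (S = 0): Y = a/MPS = 200/0.4 = 500

Y = 500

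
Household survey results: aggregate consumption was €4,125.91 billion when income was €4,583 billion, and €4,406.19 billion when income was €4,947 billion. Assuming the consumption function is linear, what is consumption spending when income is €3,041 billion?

MPC = (4406.19 − 4125.91)/(4947 − 4583) = 280.28/364 = 0.77
a = 4125.91 − 0.77(4583) = 4125.91 − 3528.91 = 597
C = 597 + 0.77(3041) = 597 + 2341.57 = 2938.57

C = 2938.57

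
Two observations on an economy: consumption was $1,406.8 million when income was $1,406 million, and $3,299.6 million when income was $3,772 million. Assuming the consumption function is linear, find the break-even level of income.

MPC = (3299.6 − 1406.8)/(3772 − 1406) = 1892.8/2366 = 0.8
a = 1406.8 − 0.8(1406) = 1406.8 − 1124.8 = 282
Break-even: Y = a/(1−MPC) = 282/0.2 = 1410

Y = 1410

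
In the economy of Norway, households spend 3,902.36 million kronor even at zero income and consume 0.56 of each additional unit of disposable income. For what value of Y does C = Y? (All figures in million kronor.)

Y = 8869

At break-even, C = Y: 3902.36 + 0.56Y = Y
0.44Y = 3902.36, so Y = 3902.36/0.44 = 8869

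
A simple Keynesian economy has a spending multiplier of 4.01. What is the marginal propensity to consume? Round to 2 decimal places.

k = 1/(1 − MPC), so 1 − MPC = 1/k = 1/4.01 = 0.2494
MPC = 1 − 0.2494 = 0.75

MPC = 0.75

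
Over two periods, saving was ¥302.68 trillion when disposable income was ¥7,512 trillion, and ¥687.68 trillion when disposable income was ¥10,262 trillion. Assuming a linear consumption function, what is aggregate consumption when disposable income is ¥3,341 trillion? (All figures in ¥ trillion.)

C = 3622.26

MPS = ΔS/ΔY = (687.68 − 302.68)/(10262 − 7512) = 385/2750 = 0.14
MPC = 1 − MPS = 0.86
Autonomous saving = 302.68 − 0.14(7512) = -749, so a = 749
C = 749 + 0.86(3341) = 749 + 2873.26 = 3622.26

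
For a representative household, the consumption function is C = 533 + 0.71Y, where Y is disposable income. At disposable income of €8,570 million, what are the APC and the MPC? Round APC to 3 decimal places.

APC = 0.772; MPC = 0.71

MPC = 0.71 (the slope of the consumption function)
C = 533 + 0.71(8570) = 6617.7, so APC = 6617.7/8570 = 0.772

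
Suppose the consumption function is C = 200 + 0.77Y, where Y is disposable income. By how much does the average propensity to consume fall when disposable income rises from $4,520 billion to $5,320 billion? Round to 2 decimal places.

ΔAPC = 0.01

At Y = 4520: C = 200 + 0.77(4520) = 3680.4, APC = 3680.4/4520 = 0.814
At Y = 5320: C = 4296.4, APC = 4296.4/5320 = 0.808
Fall in APC = 0.814 − 0.808 = 0.006 ≈ 0.01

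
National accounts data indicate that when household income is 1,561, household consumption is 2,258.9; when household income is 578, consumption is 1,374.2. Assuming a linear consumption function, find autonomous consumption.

a = 854

MPC = ΔC/ΔY = (2258.9 − 1374.2)/(1561 − 578) = 884.7/983 = 0.9
a = C − MPC·Y = 1374.2 − 0.9(578) = 1374.2 − 520.2 = 854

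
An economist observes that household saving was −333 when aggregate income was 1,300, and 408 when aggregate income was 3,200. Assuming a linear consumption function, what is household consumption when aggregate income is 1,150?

C = 1541.5

MPS = ΔS/ΔY = (408 − (-333))/(3200 − 1300) = 741/1900 = 0.39
MPC = 1 − MPS = 0.61
Autonomous saving = -333 − 0.39(1300) = -840, so a = 840
C = 840 + 0.61(1150) = 840 + 701.5 = 1541.5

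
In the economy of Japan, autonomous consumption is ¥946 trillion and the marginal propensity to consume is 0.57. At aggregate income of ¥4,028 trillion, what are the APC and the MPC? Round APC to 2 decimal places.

APC = 0.80; MPC = 0.57

MPC = 0.57 (the slope of the consumption function)
C = 946 + 0.57(4028) = 3241.96, so APC = 3241.96/4028 = 0.80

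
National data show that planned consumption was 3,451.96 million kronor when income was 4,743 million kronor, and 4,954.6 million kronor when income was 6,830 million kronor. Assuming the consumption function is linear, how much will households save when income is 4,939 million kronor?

MPC = (4954.6 − 3451.96)/(6830 − 4743) = 1502.64/2087 = 0.72
a = 3451.96 − 0.72(4743) = 3451.96 − 3414.96 = 37
C = 37 + 0.72(4939) = 3593.08
S = 4939 − 3593.08 = 1345.92

S = 1345.92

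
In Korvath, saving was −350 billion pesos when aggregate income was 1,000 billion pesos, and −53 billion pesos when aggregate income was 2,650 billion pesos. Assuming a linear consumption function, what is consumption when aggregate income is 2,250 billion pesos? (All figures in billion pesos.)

C = 2375

MPS = ΔS/ΔY = (-53 − (-350))/(2650 − 1000) = 297/1650 = 0.18
MPC = 1 − MPS = 0.82
Autonomous saving = -350 − 0.18(1000) = -530, so a = 530
C = 530 + 0.82(2250) = 530 + 1845 = 2375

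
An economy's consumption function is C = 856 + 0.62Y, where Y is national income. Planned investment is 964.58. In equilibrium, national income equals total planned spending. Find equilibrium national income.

Y = C + I = 856 + 0.62Y + 964.58
Y − 0.62Y = 1820.58
0.38Y = 1820.58, so Y = 1820.58/0.38 = 4791

Y = 4791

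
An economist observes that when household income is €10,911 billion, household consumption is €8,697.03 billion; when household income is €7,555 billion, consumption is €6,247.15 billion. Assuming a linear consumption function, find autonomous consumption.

a = 732

MPC = ΔC/ΔY = (8697.03 − 6247.15)/(10911 − 7555) = 2449.88/3356 = 0.73
a = C − MPC·Y = 6247.15 − 0.73(7555) = 6247.15 − 5515.15 = 732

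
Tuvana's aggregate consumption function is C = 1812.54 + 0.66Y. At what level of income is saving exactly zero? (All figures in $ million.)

At break-even, C = Y: 1812.54 + 0.66Y = Y
0.34Y = 1812.54, so Y = 1812.54/0.34 = 5331

Y = 5331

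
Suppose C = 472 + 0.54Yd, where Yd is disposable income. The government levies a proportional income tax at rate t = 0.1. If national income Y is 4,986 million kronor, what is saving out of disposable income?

S = 1592.204

Yd = (1 − 0.1)(4986) = 0.9(4986) = 4487.4
C = 472 + 0.54(4487.4) = 472 + 2423.196 = 2895.196
S = Yd − C = 4487.4 − 2895.196 = 1592.204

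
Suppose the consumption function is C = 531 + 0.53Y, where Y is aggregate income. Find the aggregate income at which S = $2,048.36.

Y = 5488

S = Y − C = -531 + 0.47Y
-531 + 0.47Y = 2048.36, so 0.47Y = 2579.36 and Y = 5488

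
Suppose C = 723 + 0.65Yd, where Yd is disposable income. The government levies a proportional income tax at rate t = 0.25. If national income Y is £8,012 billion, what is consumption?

Yd = (1 − 0.25)(8012) = 0.75(8012) = 6009
C = 723 + 0.65(6009) = 723 + 3905.85 = 4628.85

C = 4628.85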